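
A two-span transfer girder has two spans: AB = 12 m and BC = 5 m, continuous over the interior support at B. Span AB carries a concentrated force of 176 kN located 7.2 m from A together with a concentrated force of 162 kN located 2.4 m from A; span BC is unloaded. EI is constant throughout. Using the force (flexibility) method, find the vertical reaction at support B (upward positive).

Release continuity at B by inserting a hinge; the redundant is the internal moment M_B. The primary structure is two simply-supported spans AB and BC.
End slopes at the hinge B, treating each span as simply supported:
  span AB: point load 176 at a = 7.2: Pab(L + a)/(6LEI) = 1622/EI
  span AB: point load 162 at a = 2.4: Pab(L + a)/(6LEI) = 746.5/EI
  relative rotation θ_0 = (2369 + 0)/EI = 2369/EI
A unit hogging moment at B produces rotation L₁/(3EI) + L₂/(3EI) = 5.667/EI.
Slope continuity at B: θ_0 = M_B·5.667/EI, so M_B = 2369/5.667 = 418 kN·m (hogging).
Span AB, ΣM about A with M_B applied at B: R_B^{AB}·12 = 1656 + 418, so R_B^{AB} = 172.8 kN and R_A = 338 − 172.8 = 165.2 kN.
Span BC, ΣM about C: R_B^{BC}·5 = 0 + 418, so R_B^{BC} = 83.59 kN and R_C = 0 − 83.59 = -83.59 kN.
R_B = 172.8 + 83.59 = 256.4 kN.

R_B = 256.4 kN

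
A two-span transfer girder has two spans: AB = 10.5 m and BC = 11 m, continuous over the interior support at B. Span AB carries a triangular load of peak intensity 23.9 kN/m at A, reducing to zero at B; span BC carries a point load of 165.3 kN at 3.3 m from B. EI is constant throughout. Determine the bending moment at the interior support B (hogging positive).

M_B = 241.1 kN·m

Take M_B as the redundant. Released structure: two simple spans AB and BC with a hinge at B.
Rotations at B on the released spans (each span's end-slope, ×1/EI):
  span AB: triangular load, peak 23.9: 7w₀L³/(360EI) = 538/EI
  span BC: point load 165.3 at a = 3.3: Pab(L + b)/(6LEI) = 1190/EI
  relative rotation θ_0 = (538 + 1190)/EI = 1728/EI
A unit hogging moment at B produces rotation L₁/(3EI) + L₂/(3EI) = 7.167/EI.
Slope continuity at B: θ_0 = M_B·7.167/EI, so M_B = 1728/7.167 = 241.1 kN·m (hogging).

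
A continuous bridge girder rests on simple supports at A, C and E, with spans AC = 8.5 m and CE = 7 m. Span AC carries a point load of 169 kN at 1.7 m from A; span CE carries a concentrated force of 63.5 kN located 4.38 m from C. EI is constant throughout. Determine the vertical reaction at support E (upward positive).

Insert a hinge at C; M_C is the redundant, and each span becomes simply supported.
End slopes at the hinge C, treating each span as simply supported:
  span AC: point load 169 at a = 1.7: Pab(L + a)/(6LEI) = 390.7/EI
  span CE: point load 63.5 at a = 4.38: Pab(L + b)/(6LEI) = 166.9/EI
  relative rotation θ_0 = (390.7 + 166.9)/EI = 557.6/EI
A unit hogging moment at C produces rotation L₁/(3EI) + L₂/(3EI) = 5.167/EI.
Slope continuity at C: θ_0 = M_C·5.167/EI, so M_C = 557.6/5.167 = 107.9 kN·m (hogging).
Span CE, ΣM about E: R_C^{CE}·7 = 166.4 + 107.9, so R_C^{CE} = 39.19 kN and R_E = 63.5 − 39.19 = 24.31 kN.

R_E = 24.31 kN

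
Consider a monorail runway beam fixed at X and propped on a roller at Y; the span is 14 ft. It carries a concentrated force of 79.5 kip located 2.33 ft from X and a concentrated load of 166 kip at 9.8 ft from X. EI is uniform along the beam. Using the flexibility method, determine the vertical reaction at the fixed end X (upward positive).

Take the reaction at Y as the redundant and release it; the primary structure is a cantilever fixed at X.
Downward deflection at the released point Y due to the loads:
  point load 79.5 at a = 2.33: Pa²(3L − a)/(6EI) = 2854/EI
  point load 166 at a = 9.8: Pa²(3L − a)/(6EI) = 85559/EI
  δ_0 = 88412/EI
Flexibility coefficient — unit upward force at Y: δ_{YY} = L³/(3EI) = 914.7/EI.
Compatibility at Y: δ_0 − R_Y·δ_{YY} = 0, so R_Y = 88412/914.7 = 96.66 kip.
Vertical equilibrium: R_X = ΣP − R_Y = 245.5 − 96.66 = 148.8 kip.

R_X = 148.8 kip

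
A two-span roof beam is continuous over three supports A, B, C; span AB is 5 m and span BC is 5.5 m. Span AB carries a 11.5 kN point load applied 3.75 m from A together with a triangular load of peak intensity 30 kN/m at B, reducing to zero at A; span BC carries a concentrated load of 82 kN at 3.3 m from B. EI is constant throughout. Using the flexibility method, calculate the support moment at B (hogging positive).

Insert a hinge at B; M_B is the redundant, and each span becomes simply supported.
Rotations at B on the released spans (each span's end-slope, ×1/EI):
  span AB: point load 11.5 at a = 3.75: Pab(L + a)/(6LEI) = 15.72/EI
  span AB: triangular load, peak 30: w₀L³/(45EI) = 83.33/EI
  span BC: point load 82 at a = 3.3: Pab(L + b)/(6LEI) = 138.9/EI
  relative rotation θ_0 = (99.06 + 138.9)/EI = 238/EI
A unit hogging moment at B produces rotation L₁/(3EI) + L₂/(3EI) = 3.5/EI.
Compatibility: M_B·(L₁+L₂)/(3EI) = θ_0, giving M_B = 67.99 kN·m (hogging).

M_B = 67.99 kN·m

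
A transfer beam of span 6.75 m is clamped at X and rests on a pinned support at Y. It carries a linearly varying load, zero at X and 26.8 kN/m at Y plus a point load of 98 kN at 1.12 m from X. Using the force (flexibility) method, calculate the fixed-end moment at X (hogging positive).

Choose R_Y as the redundant. The primary structure is the cantilever fixed at X.
Primary-structure tip deflection at Y by superposition:
  triangular load, peak 26.8 at the free end: 11w₀L⁴/(120EI) = 5100/EI
  point load 98 at a = 1.12: Pa²(3L − a)/(6EI) = 391.9/EI
  δ_0 = 5492/EI
Flexibility coefficient — unit upward force at Y: δ_{YY} = L³/(3EI) = 102.5/EI.
Compatibility at Y: δ_0 − R_Y·δ_{YY} = 0, so R_Y = 5492/102.5 = 53.57 kN.
Moment equilibrium about X: M_X = Σ(load moments about X) − R_Y·L = 516.8 − 53.57×6.75 = 155.2 kN·m.

M_X = 155.2 kN·m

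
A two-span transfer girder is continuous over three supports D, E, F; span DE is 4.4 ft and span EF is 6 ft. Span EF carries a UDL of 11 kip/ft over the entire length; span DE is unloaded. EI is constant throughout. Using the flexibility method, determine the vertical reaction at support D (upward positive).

R_D = -6.49 kip

Release continuity at E by inserting a hinge; the redundant is the internal moment M_E. The primary structure is two simply-supported spans DE and EF.
Discontinuity in slope at E on the released structure — sum the simple-span end rotations:
  span EF: UDL 11: wL³/(24EI) = 99/EI
  relative rotation θ_0 = (0 + 99)/EI = 99/EI
A unit hogging moment at E produces rotation L₁/(3EI) + L₂/(3EI) = 3.467/EI.
Slope continuity at E: θ_0 = M_E·3.467/EI, so M_E = 99/3.467 = 28.56 kip·ft (hogging).
Span DE, ΣM about D with M_E applied at E: R_E^{DE}·4.4 = 0 + 28.56, so R_E^{DE} = 6.49 kip and R_D = 0 − 6.49 = -6.49 kip.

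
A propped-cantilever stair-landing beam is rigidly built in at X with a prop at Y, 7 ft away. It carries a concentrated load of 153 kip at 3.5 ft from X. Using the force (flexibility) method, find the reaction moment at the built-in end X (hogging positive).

M_X = 200.8 kip·ft

Choose R_Y as the redundant. The primary structure is the cantilever fixed at X.
Deflection at Y on the released cantilever, summing each load's contribution:
  point load 153 at a = 3.5: Pa²(3L − a)/(6EI) = 5467/EI
Flexibility coefficient — unit upward force at Y: δ_{YY} = L³/(3EI) = 114.3/EI.
Compatibility at Y: δ_0 − R_Y·δ_{YY} = 0, so R_Y = 5467/114.3 = 47.81 kip.
Moment equilibrium about X: M_X = Σ(load moments about X) − R_Y·L = 535.5 − 47.81×7 = 200.8 kip·ft.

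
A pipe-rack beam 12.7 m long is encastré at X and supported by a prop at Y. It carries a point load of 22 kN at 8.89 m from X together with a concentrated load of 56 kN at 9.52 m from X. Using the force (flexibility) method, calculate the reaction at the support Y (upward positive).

R_Y = 47.8 kN

Remove the prop at Y; the released (primary) structure is a cantilever built in at X.
Downward deflection at the released point Y due to the loads:
  point load 22 at a = 8.89: Pa²(3L − a)/(6EI) = 8465/EI
  point load 56 at a = 9.52: Pa²(3L − a)/(6EI) = 24175/EI
  δ_0 = 32640/EI
Flexibility coefficient — unit upward force at Y: δ_{YY} = L³/(3EI) = 682.8/EI.
The prop prevents deflection at Y: R_Y = δ_0/δ_{YY} = 32640/682.8 = 47.8 kN.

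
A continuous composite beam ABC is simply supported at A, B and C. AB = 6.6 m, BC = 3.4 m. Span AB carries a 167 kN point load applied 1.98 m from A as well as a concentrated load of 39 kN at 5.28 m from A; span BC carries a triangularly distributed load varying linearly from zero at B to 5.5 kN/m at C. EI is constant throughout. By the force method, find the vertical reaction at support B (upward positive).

Take M_B as the redundant. Released structure: two simple spans AB and BC with a hinge at B.
Rotations at B on the released spans (each span's end-slope, ×1/EI):
  span AB: point load 167 at a = 1.98: Pab(L + a)/(6LEI) = 331/EI
  span AB: point load 39 at a = 5.28: Pab(L + a)/(6LEI) = 81.54/EI
  span BC: triangular load, peak 5.5: 7w₀L³/(360EI) = 4.203/EI
  relative rotation θ_0 = (412.5 + 4.203)/EI = 416.7/EI
A unit hogging moment at B produces rotation L₁/(3EI) + L₂/(3EI) = 3.333/EI.
Compatibility: M_B·(L₁+L₂)/(3EI) = θ_0, giving M_B = 125 kN·m (hogging).
Span AB, ΣM about A with M_B applied at B: R_B^{AB}·6.6 = 536.6 + 125, so R_B^{AB} = 100.2 kN and R_A = 206 − 100.2 = 105.8 kN.
Span BC, ΣM about C: R_B^{BC}·3.4 = 10.6 + 125, so R_B^{BC} = 39.89 kN and R_C = 9.35 − 39.89 = -30.54 kN.
R_B = 100.2 + 39.89 = 140.1 kN.

R_B = 140.1 kN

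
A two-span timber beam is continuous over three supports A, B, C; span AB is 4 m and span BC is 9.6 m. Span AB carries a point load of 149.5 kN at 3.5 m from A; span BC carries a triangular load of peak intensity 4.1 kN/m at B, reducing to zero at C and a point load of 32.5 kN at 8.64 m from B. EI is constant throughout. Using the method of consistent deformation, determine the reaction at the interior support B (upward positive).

Take M_B as the redundant. Released structure: two simple spans AB and BC with a hinge at B.
End slopes at the hinge B, treating each span as simply supported:
  span AB: point load 149.5 at a = 3.5: Pab(L + a)/(6LEI) = 81.76/EI
  span BC: triangular load, peak 4.1: w₀L³/(45EI) = 80.61/EI
  span BC: point load 32.5 at a = 8.64: Pab(L + b)/(6LEI) = 49.42/EI
  relative rotation θ_0 = (81.76 + 130)/EI = 211.8/EI
A unit hogging moment at B produces rotation L₁/(3EI) + L₂/(3EI) = 4.533/EI.
Compatibility: M_B·(L₁+L₂)/(3EI) = θ_0, giving M_B = 46.72 kN·m (hogging).
Span AB, ΣM about A with M_B applied at B: R_B^{AB}·4 = 523.2 + 46.72, so R_B^{AB} = 142.5 kN and R_A = 149.5 − 142.5 = 7.008 kN.
Span BC, ΣM about C: R_B^{BC}·9.6 = 157.2 + 46.72, so R_B^{BC} = 21.24 kN and R_C = 52.18 − 21.24 = 30.94 kN.
R_B = 142.5 + 21.24 = 163.7 kN.

R_B = 163.7 kN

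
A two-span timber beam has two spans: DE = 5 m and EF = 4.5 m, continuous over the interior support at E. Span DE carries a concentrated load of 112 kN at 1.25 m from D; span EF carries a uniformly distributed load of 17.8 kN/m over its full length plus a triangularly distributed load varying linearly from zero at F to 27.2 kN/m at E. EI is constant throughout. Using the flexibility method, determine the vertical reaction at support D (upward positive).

R_D = 69.34 kN

Release continuity at E by inserting a hinge; the redundant is the internal moment M_E. The primary structure is two simply-supported spans DE and EF.
Discontinuity in slope at E on the released structure — sum the simple-span end rotations:
  span DE: point load 112 at a = 1.25: Pab(L + a)/(6LEI) = 109.4/EI
  span EF: UDL 17.8: wL³/(24EI) = 67.58/EI
  span EF: triangular load, peak 27.2: w₀L³/(45EI) = 55.08/EI
  relative rotation θ_0 = (109.4 + 122.7)/EI = 232/EI
A unit hogging moment at E produces rotation L₁/(3EI) + L₂/(3EI) = 3.167/EI.
Compatibility: M_E·(L₁+L₂)/(3EI) = θ_0, giving M_E = 73.28 kN·m (hogging).
Span DE, ΣM about D with M_E applied at E: R_E^{DE}·5 = 140 + 73.28, so R_E^{DE} = 42.66 kN and R_D = 112 − 42.66 = 69.34 kN.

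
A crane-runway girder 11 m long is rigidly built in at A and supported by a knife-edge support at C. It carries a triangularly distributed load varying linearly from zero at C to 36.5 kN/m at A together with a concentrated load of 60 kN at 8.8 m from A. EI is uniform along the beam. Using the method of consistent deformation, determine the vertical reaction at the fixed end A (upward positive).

Take the reaction at C as the redundant and release it; the primary structure is a cantilever fixed at A.
Downward deflection at the released point C due to the loads:
  triangular load, peak 36.5 at the fixed end: w₀L⁴/(30EI) = 17813/EI
  point load 60 at a = 8.8: Pa²(3L − a)/(6EI) = 18740/EI
  δ_0 = 36554/EI
Flexibility coefficient — unit upward force at C: δ_{CC} = L³/(3EI) = 443.7/EI.
Compatibility at C: δ_0 − R_C·δ_{CC} = 0, so R_C = 36554/443.7 = 82.39 kN.
Vertical equilibrium: R_A = ΣP − R_C = 260.8 − 82.39 = 178.4 kN.

R_A = 178.4 kN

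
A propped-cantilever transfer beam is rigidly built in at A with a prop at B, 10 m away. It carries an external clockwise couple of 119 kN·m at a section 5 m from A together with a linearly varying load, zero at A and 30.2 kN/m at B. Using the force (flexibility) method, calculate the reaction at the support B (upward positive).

Take the reaction at B as the redundant and release it; the primary structure is a cantilever fixed at A.
Free-end deflection of the primary structure under the applied loading (downward +):
  clockwise couple 119 at a = 5: M₀a(2L − a)/(2EI) = 4462/EI
  triangular load, peak 30.2 at the free end: 11w₀L⁴/(120EI) = 27683/EI
  δ_0 = 32146/EI
Flexibility coefficient — unit upward force at B: δ_{BB} = L³/(3EI) = 333.3/EI.
Compatibility at B: δ_0 − R_B·δ_{BB} = 0, so R_B = 32146/333.3 = 96.44 kN.

R_B = 96.44 kN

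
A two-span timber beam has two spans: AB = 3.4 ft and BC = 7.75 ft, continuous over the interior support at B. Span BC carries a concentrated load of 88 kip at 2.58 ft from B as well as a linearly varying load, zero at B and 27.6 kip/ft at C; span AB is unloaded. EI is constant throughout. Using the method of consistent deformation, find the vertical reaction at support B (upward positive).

Release continuity at B by inserting a hinge; the redundant is the internal moment M_B. The primary structure is two simply-supported spans AB and BC.
End slopes at the hinge B, treating each span as simply supported:
  span BC: point load 88 at a = 2.58: Pab(L + b)/(6LEI) = 326.1/EI
  span BC: triangular load, peak 27.6: 7w₀L³/(360EI) = 249.8/EI
  relative rotation θ_0 = (0 + 575.9)/EI = 575.9/EI
A unit hogging moment at B produces rotation L₁/(3EI) + L₂/(3EI) = 3.717/EI.
Compatibility: M_B·(L₁+L₂)/(3EI) = θ_0, giving M_B = 155 kip·ft (hogging).
Span AB, ΣM about A with M_B applied at B: R_B^{AB}·3.4 = 0 + 155, so R_B^{AB} = 45.58 kip and R_A = 0 − 45.58 = -45.58 kip.
Span BC, ΣM about C: R_B^{BC}·7.75 = 731.2 + 155, so R_B^{BC} = 114.3 kip and R_C = 194.9 − 114.3 = 80.6 kip.
R_B = 45.58 + 114.3 = 159.9 kip.

R_B = 159.9 kip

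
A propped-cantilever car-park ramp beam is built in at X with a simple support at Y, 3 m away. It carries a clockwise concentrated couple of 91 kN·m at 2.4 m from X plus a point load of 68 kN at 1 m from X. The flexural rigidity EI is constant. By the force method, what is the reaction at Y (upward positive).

Take the reaction at Y as the redundant and release it; the primary structure is a cantilever fixed at X.
Downward deflection at the released point Y due to the loads:
  clockwise couple 91 at a = 2.4: M₀a(2L − a)/(2EI) = 393.1/EI
  point load 68 at a = 1: Pa²(3L − a)/(6EI) = 90.67/EI
  δ_0 = 483.8/EI
Tip deflection under a unit load at Y: L³/(3EI) = 9/EI.
The prop prevents deflection at Y: R_Y = δ_0/δ_{YY} = 483.8/9 = 53.75 kN.

R_Y = 53.75 kN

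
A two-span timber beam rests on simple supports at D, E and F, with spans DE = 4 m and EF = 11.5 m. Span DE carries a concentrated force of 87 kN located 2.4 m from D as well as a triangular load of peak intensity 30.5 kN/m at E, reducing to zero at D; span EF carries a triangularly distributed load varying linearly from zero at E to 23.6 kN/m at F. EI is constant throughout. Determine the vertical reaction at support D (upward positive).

R_D = 14.95 kN

Take M_E as the redundant. Released structure: two simple spans DE and EF with a hinge at E.
Discontinuity in slope at E on the released structure — sum the simple-span end rotations:
  span DE: point load 87 at a = 2.4: Pab(L + a)/(6LEI) = 89.09/EI
  span DE: triangular load, peak 30.5: w₀L³/(45EI) = 43.38/EI
  span EF: triangular load, peak 23.6: 7w₀L³/(360EI) = 697.9/EI
  relative rotation θ_0 = (132.5 + 697.9)/EI = 830.4/EI
A unit hogging moment at E produces rotation L₁/(3EI) + L₂/(3EI) = 5.167/EI.
Slope continuity at E: θ_0 = M_E·5.167/EI, so M_E = 830.4/5.167 = 160.7 kN·m (hogging).
Span DE, ΣM about D with M_E applied at E: R_E^{DE}·4 = 371.5 + 160.7, so R_E^{DE} = 133 kN and R_D = 148 − 133 = 14.95 kN.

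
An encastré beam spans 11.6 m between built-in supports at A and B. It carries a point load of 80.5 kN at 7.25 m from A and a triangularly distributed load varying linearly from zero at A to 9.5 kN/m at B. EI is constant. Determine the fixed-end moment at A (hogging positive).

Release both end moments; the primary structure is a simply-supported span AB with redundants M_A and M_B.
Simple-span end rotations at A and B under the given loads:
  at A: point load 80.5 at a = 7.25: Pab(L + b)/(6LEI) = 581.8/EI
  at B: point load 80.5 at a = 7.25: Pab(L + a)/(6LEI) = 687.6/EI
  at A: triangular load, peak 9.5: 7w₀L³/(360EI) = 288.3/EI
  at B: triangular load, peak 9.5: w₀L³/(45EI) = 329.5/EI
  θ_A0 = 870.1/EI,  θ_B0 = 1017/EI
Flexibility coefficients: a unit moment at one end gives L/(3EI) there and L/(6EI) at the far end, so f₁₁ = f₂₂ = 3.867/EI and f₁₂ = f₂₁ = 1.933/EI.
Compatibility — zero rotation at each built-in end:
  3.867 M_A + 1.933 M_B = 870.1
  1.933 M_A + 3.867 M_B = 1017
Solving the pair gives M_A = 124.7 kN·m and M_B = 200.7 kN·m (hogging).

M_A = 124.7 kN·m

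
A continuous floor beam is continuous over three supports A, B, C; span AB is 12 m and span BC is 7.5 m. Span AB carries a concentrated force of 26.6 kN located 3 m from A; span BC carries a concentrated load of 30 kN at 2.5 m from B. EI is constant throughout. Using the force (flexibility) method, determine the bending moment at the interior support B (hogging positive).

Insert a hinge at B; M_B is the redundant, and each span becomes simply supported.
Rotations at B on the released spans (each span's end-slope, ×1/EI):
  span AB: point load 26.6 at a = 3: Pab(L + a)/(6LEI) = 149.6/EI
  span BC: point load 30 at a = 2.5: Pab(L + b)/(6LEI) = 104.2/EI
  relative rotation θ_0 = (149.6 + 104.2)/EI = 253.8/EI
A unit hogging moment at B produces rotation L₁/(3EI) + L₂/(3EI) = 6.5/EI.
Compatibility: M_B·(L₁+L₂)/(3EI) = θ_0, giving M_B = 39.04 kN·m (hogging).

M_B = 39.04 kN·m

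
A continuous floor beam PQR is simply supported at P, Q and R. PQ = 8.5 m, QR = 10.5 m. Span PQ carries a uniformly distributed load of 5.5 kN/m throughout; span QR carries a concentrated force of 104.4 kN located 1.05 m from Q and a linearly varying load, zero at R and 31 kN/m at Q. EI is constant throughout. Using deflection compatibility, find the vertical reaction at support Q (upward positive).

R_Q = 268.4 kN

Take M_Q as the redundant. Released structure: two simple spans PQ and QR with a hinge at Q.
Rotations at Q on the released spans (each span's end-slope, ×1/EI):
  span PQ: UDL 5.5: wL³/(24EI) = 140.7/EI
  span QR: point load 104.4 at a = 1.05: Pab(L + b)/(6LEI) = 328/EI
  span QR: triangular load, peak 31: w₀L³/(45EI) = 797.5/EI
  relative rotation θ_0 = (140.7 + 1126)/EI = 1266/EI
A unit hogging moment at Q produces rotation L₁/(3EI) + L₂/(3EI) = 6.333/EI.
Slope continuity at Q: θ_0 = M_Q·6.333/EI, so M_Q = 1266/6.333 = 199.9 kN·m (hogging).
Span PQ, ΣM about P with M_Q applied at Q: R_Q^{PQ}·8.5 = 198.7 + 199.9, so R_Q^{PQ} = 46.9 kN and R_P = 46.75 − 46.9 = -0.1467 kN.
Span QR, ΣM about R: R_Q^{QR}·10.5 = 2126 + 199.9, so R_Q^{QR} = 221.5 kN and R_R = 267.1 − 221.5 = 45.65 kN.
R_Q = 46.9 + 221.5 = 268.4 kN.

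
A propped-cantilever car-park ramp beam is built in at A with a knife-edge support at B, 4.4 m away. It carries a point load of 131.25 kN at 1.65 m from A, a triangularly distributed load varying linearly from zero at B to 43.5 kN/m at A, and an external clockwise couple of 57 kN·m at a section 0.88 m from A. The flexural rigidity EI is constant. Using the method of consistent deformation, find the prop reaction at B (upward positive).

R_B = 50.36 kN

Remove the prop at B; the released (primary) structure is a cantilever built in at A.
Deflection at B on the released cantilever, summing each load's contribution:
  point load 131.25 at a = 1.65: Pa²(3L − a)/(6EI) = 687.9/EI
  triangular load, peak 43.5 at the fixed end: w₀L⁴/(30EI) = 543.5/EI
  clockwise couple 57 at a = 0.88: M₀a(2L − a)/(2EI) = 198.6/EI
  δ_0 = 1430/EI
Flexibility coefficient — unit upward force at B: δ_{BB} = L³/(3EI) = 28.39/EI.
Compatibility at B: δ_0 − R_B·δ_{BB} = 0, so R_B = 1430/28.39 = 50.36 kN.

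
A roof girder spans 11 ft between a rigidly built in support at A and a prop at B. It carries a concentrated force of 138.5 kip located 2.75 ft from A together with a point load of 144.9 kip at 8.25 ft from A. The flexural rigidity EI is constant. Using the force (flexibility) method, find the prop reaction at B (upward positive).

R_B = 103.6 kip

Take the reaction at B as the redundant and release it; the primary structure is a cantilever fixed at A.
Deflection at B on the released cantilever, summing each load's contribution:
  point load 138.5 at a = 2.75: Pa²(3L − a)/(6EI) = 5281/EI
  point load 144.9 at a = 8.25: Pa²(3L − a)/(6EI) = 40682/EI
  δ_0 = 45962/EI
Tip deflection under a unit load at B: L³/(3EI) = 443.7/EI.
Compatibility at B: δ_0 − R_B·δ_{BB} = 0, so R_B = 45962/443.7 = 103.6 kip.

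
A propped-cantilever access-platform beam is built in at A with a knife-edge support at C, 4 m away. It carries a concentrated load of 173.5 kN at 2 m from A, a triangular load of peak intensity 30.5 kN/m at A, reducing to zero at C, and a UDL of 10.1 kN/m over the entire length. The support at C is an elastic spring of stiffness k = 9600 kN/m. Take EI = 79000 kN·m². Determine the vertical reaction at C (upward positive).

Remove the prop at C; the released (primary) structure is a cantilever built in at A.
Free-end deflection of the primary structure under the applied loading (downward +):
  point load 173.5 at a = 2: Pa²(3L − a)/(6EI) = 1157/EI
  triangular load, peak 30.5 at the fixed end: w₀L⁴/(30EI) = 260.3/EI
  UDL 10.1: wL⁴/(8EI) = 323.2/EI
  δ_0 = 1740/EI
Flexibility coefficient — unit upward force at C: δ_{CC} = L³/(3EI) = 21.33/EI.
With EI = 79000 kN·m²: δ_0 = 0.022027 m and δ_{CC} = 0.00027 m/kN.
Compatibility — the spring shortens by R_C/k under the reaction it provides: δ_0 − R_C·δ_{CC} = R_C/k. With 1/k = 0.000104 m/kN, R_C = δ_0 / (δ_{CC} + 1/k) = 0.022027 / (0.00027 + 0.000104) = 58.86 kN.

R_C = 58.86 kN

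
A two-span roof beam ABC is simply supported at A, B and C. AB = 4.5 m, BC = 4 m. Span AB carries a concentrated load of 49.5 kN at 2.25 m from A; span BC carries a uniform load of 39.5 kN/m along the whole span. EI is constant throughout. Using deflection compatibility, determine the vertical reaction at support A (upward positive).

R_A = 11.57 kN

Release continuity at B by inserting a hinge; the redundant is the internal moment M_B. The primary structure is two simply-supported spans AB and BC.
Rotations at B on the released spans (each span's end-slope, ×1/EI):
  span AB: point load 49.5 at a = 2.25: Pab(L + a)/(6LEI) = 62.65/EI
  span BC: UDL 39.5: wL³/(24EI) = 105.3/EI
  relative rotation θ_0 = (62.65 + 105.3)/EI = 168/EI
A unit hogging moment at B produces rotation L₁/(3EI) + L₂/(3EI) = 2.833/EI.
Slope continuity at B: θ_0 = M_B·2.833/EI, so M_B = 168/2.833 = 59.29 kN·m (hogging).
Span AB, ΣM about A with M_B applied at B: R_B^{AB}·4.5 = 111.4 + 59.29, so R_B^{AB} = 37.93 kN and R_A = 49.5 − 37.93 = 11.57 kN.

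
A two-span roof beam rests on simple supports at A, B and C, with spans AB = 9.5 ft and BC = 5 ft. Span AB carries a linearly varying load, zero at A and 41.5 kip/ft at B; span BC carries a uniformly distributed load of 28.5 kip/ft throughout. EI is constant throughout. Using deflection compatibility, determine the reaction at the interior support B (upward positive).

Release continuity at B by inserting a hinge; the redundant is the internal moment M_B. The primary structure is two simply-supported spans AB and BC.
Rotations at B on the released spans (each span's end-slope, ×1/EI):
  span AB: triangular load, peak 41.5: w₀L³/(45EI) = 790.7/EI
  span BC: UDL 28.5: wL³/(24EI) = 148.4/EI
  relative rotation θ_0 = (790.7 + 148.4)/EI = 939.1/EI
A unit hogging moment at B produces rotation L₁/(3EI) + L₂/(3EI) = 4.833/EI.
Compatibility: M_B·(L₁+L₂)/(3EI) = θ_0, giving M_B = 194.3 kip·ft (hogging).
Span AB, ΣM about A with M_B applied at B: R_B^{AB}·9.5 = 1248 + 194.3, so R_B^{AB} = 151.9 kip and R_A = 197.1 − 151.9 = 45.26 kip.
Span BC, ΣM about C: R_B^{BC}·5 = 356.2 + 194.3, so R_B^{BC} = 110.1 kip and R_C = 142.5 − 110.1 = 32.39 kip.
R_B = 151.9 + 110.1 = 262 kip.

R_B = 262 kip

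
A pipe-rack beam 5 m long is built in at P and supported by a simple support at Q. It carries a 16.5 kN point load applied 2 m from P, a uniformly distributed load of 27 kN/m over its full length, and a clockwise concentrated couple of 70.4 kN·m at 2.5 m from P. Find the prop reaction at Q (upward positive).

Take the reaction at Q as the redundant and release it; the primary structure is a cantilever fixed at P.
Free-end deflection of the primary structure under the applied loading (downward +):
  point load 16.5 at a = 2: Pa²(3L − a)/(6EI) = 143/EI
  UDL 27: wL⁴/(8EI) = 2109/EI
  clockwise couple 70.4 at a = 2.5: M₀a(2L − a)/(2EI) = 660/EI
  δ_0 = 2912/EI
Flexibility coefficient — unit upward force at Q: δ_{QQ} = L³/(3EI) = 41.67/EI.
The prop prevents deflection at Q: R_Q = δ_0/δ_{QQ} = 2912/41.67 = 69.9 kN.

R_Q = 69.9 kN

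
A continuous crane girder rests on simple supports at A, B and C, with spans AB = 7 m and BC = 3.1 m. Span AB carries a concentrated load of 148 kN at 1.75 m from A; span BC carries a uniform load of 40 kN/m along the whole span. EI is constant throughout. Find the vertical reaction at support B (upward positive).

Insert a hinge at B; M_B is the redundant, and each span becomes simply supported.
End slopes at the hinge B, treating each span as simply supported:
  span AB: point load 148 at a = 1.75: Pab(L + a)/(6LEI) = 283.3/EI
  span BC: UDL 40: wL³/(24EI) = 49.65/EI
  relative rotation θ_0 = (283.3 + 49.65)/EI = 332.9/EI
A unit hogging moment at B produces rotation L₁/(3EI) + L₂/(3EI) = 3.367/EI.
Compatibility: M_B·(L₁+L₂)/(3EI) = θ_0, giving M_B = 98.89 kN·m (hogging).
Span AB, ΣM about A with M_B applied at B: R_B^{AB}·7 = 259 + 98.89, so R_B^{AB} = 51.13 kN and R_A = 148 − 51.13 = 96.87 kN.
Span BC, ΣM about C: R_B^{BC}·3.1 = 192.2 + 98.89, so R_B^{BC} = 93.9 kN and R_C = 124 − 93.9 = 30.1 kN.
R_B = 51.13 + 93.9 = 145 kN.

R_B = 145 kN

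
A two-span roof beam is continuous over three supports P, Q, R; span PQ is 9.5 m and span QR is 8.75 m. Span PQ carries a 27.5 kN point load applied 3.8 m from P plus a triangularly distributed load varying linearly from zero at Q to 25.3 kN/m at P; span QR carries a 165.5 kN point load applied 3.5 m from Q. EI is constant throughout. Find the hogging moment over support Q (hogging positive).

M_Q = 225.5 kN·m

Insert a hinge at Q; M_Q is the redundant, and each span becomes simply supported.
Rotations at Q on the released spans (each span's end-slope, ×1/EI):
  span PQ: point load 27.5 at a = 3.8: Pab(L + a)/(6LEI) = 139/EI
  span PQ: triangular load, peak 25.3: 7w₀L³/(360EI) = 421.8/EI
  span QR: point load 165.5 at a = 3.5: Pab(L + b)/(6LEI) = 811/EI
  relative rotation θ_0 = (560.8 + 811)/EI = 1372/EI
A unit hogging moment at Q produces rotation L₁/(3EI) + L₂/(3EI) = 6.083/EI.
Slope continuity at Q: θ_0 = M_Q·6.083/EI, so M_Q = 1372/6.083 = 225.5 kN·m (hogging).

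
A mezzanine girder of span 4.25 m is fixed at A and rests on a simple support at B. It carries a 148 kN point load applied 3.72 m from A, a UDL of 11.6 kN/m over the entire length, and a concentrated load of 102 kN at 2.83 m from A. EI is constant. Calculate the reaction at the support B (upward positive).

Take the reaction at B as the redundant and release it; the primary structure is a cantilever fixed at A.
Primary-structure tip deflection at B by superposition:
  point load 148 at a = 3.72: Pa²(3L − a)/(6EI) = 3082/EI
  UDL 11.6: wL⁴/(8EI) = 473.1/EI
  point load 102 at a = 2.83: Pa²(3L − a)/(6EI) = 1351/EI
  δ_0 = 4906/EI
Tip deflection under a unit load at B: L³/(3EI) = 25.59/EI.
Compatibility at B: δ_0 − R_B·δ_{BB} = 0, so R_B = 4906/25.59 = 191.7 kN.

R_B = 191.7 kN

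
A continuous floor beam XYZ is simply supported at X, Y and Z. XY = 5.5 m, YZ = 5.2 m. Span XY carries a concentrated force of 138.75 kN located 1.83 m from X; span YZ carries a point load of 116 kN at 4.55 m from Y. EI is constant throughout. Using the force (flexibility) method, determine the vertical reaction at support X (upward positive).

Release continuity at Y by inserting a hinge; the redundant is the internal moment M_Y. The primary structure is two simply-supported spans XY and YZ.
Rotations at Y on the released spans (each span's end-slope, ×1/EI):
  span XY: point load 138.75 at a = 1.83: Pab(L + a)/(6LEI) = 207/EI
  span YZ: point load 116 at a = 4.55: Pab(L + b)/(6LEI) = 64.33/EI
  relative rotation θ_0 = (207 + 64.33)/EI = 271.3/EI
A unit hogging moment at Y produces rotation L₁/(3EI) + L₂/(3EI) = 3.567/EI.
Compatibility: M_Y·(L₁+L₂)/(3EI) = θ_0, giving M_Y = 76.07 kN·m (hogging).
Span XY, ΣM about X with M_Y applied at Y: R_Y^{XY}·5.5 = 253.9 + 76.07, so R_Y^{XY} = 60 kN and R_X = 138.8 − 60 = 78.75 kN.

R_X = 78.75 kN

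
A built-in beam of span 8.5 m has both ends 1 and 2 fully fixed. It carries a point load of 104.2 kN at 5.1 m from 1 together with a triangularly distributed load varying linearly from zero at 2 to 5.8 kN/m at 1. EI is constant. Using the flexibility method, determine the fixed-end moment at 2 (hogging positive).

M_2 = 141.5 kN·m

Release both end moments; the primary structure is a simply-supported span 12 with redundants M_1 and M_2.
End rotations of the released simple span under the applied load (×1/EI):
  at 1: point load 104.2 at a = 5.1: Pab(L + b)/(6LEI) = 421.6/EI
  at 2: point load 104.2 at a = 5.1: Pab(L + a)/(6LEI) = 481.8/EI
  at 1: triangular load, peak 5.8: w₀L³/(45EI) = 79.15/EI
  at 2: triangular load, peak 5.8: 7w₀L³/(360EI) = 69.26/EI
  θ_10 = 500.7/EI,  θ_20 = 551.1/EI
Flexibility coefficients: a unit moment at one end gives L/(3EI) there and L/(6EI) at the far end, so f₁₁ = f₂₂ = 2.833/EI and f₁₂ = f₂₁ = 1.417/EI.
Compatibility — zero rotation at each built-in end:
  2.833 M_1 + 1.417 M_2 = 500.7
  1.417 M_1 + 2.833 M_2 = 551.1
Solving the pair gives M_1 = 106 kN·m and M_2 = 141.5 kN·m (hogging).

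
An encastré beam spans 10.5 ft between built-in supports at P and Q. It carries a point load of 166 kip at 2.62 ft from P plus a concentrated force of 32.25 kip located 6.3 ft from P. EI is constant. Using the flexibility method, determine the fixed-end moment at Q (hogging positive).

M_Q = 130.2 kip·ft

Release both end moments; the primary structure is a simply-supported span PQ with redundants M_P and M_Q.
Simple-span end rotations at P and Q under the given loads:
  at P: point load 166 at a = 2.62: Pab(L + b)/(6LEI) = 999.9/EI
  at Q: point load 166 at a = 2.62: Pab(L + a)/(6LEI) = 713.7/EI
  at P: point load 32.25 at a = 6.3: Pab(L + b)/(6LEI) = 199.1/EI
  at Q: point load 32.25 at a = 6.3: Pab(L + a)/(6LEI) = 227.6/EI
  θ_P0 = 1199/EI,  θ_Q0 = 941.3/EI
Flexibility coefficients: a unit moment at one end gives L/(3EI) there and L/(6EI) at the far end, so f₁₁ = f₂₂ = 3.5/EI and f₁₂ = f₂₁ = 1.75/EI.
Compatibility — zero rotation at each built-in end:
  3.5 M_P + 1.75 M_Q = 1199
  1.75 M_P + 3.5 M_Q = 941.3
Solving the pair gives M_P = 277.5 kip·ft and M_Q = 130.2 kip·ft (hogging).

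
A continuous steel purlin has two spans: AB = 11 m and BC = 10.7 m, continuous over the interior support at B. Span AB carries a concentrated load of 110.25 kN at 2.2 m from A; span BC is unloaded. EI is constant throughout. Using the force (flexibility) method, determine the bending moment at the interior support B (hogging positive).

Release continuity at B by inserting a hinge; the redundant is the internal moment M_B. The primary structure is two simply-supported spans AB and BC.
Discontinuity in slope at B on the released structure — sum the simple-span end rotations:
  span AB: point load 110.25 at a = 2.2: Pab(L + a)/(6LEI) = 426.9/EI
  relative rotation θ_0 = (426.9 + 0)/EI = 426.9/EI
A unit hogging moment at B produces rotation L₁/(3EI) + L₂/(3EI) = 7.233/EI.
Slope continuity at B: θ_0 = M_B·7.233/EI, so M_B = 426.9/7.233 = 59.02 kN·m (hogging).

M_B = 59.02 kN·m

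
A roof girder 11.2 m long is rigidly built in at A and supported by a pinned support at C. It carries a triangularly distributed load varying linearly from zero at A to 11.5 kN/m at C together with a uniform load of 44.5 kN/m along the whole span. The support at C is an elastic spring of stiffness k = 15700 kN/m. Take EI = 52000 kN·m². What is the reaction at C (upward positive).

Choose R_C as the redundant. The primary structure is the cantilever fixed at A.
Primary-structure tip deflection at C by superposition:
  triangular load, peak 11.5 at the free end: 11w₀L⁴/(120EI) = 16588/EI
  UDL 44.5: wL⁴/(8EI) = 87527/EI
  δ_0 = 104115/EI
Tip deflection under a unit load at C: L³/(3EI) = 468.3/EI.
With EI = 52000 kN·m²: δ_0 = 2.0022 m and δ_{CC} = 0.009006 m/kN.
Compatibility — the spring shortens by R_C/k under the reaction it provides: δ_0 − R_C·δ_{CC} = R_C/k. With 1/k = 0.000064 m/kN, R_C = δ_0 / (δ_{CC} + 1/k) = 2.0022 / (0.009006 + 0.000064) = 220.8 kN.

R_C = 220.8 kN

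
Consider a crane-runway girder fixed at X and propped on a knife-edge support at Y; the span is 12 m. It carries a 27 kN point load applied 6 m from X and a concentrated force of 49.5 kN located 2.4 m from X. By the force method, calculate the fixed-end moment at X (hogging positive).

M_X = 146.3 kN·m

Choose R_Y as the redundant. The primary structure is the cantilever fixed at X.
Deflection at Y on the released cantilever, summing each load's contribution:
  point load 27 at a = 6: Pa²(3L − a)/(6EI) = 4860/EI
  point load 49.5 at a = 2.4: Pa²(3L − a)/(6EI) = 1597/EI
  δ_0 = 6457/EI
Flexibility coefficient — unit upward force at Y: δ_{YY} = L³/(3EI) = 576/EI.
Compatibility at Y: δ_0 − R_Y·δ_{YY} = 0, so R_Y = 6457/576 = 11.21 kN.
Moment equilibrium about X: M_X = Σ(load moments about X) − R_Y·L = 280.8 − 11.21×12 = 146.3 kN·m.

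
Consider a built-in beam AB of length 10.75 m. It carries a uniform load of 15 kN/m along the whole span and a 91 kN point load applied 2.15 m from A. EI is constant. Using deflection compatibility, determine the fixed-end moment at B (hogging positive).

M_B = 175.8 kN·m

Release both end moments; the primary structure is a simply-supported span AB with redundants M_A and M_B.
Simple-span end rotations at A and B under the given loads:
  at A: UDL 15: wL³/(24EI) = 776.4/EI
  at B: UDL 15: wL³/(24EI) = 776.4/EI
  at A: point load 91 at a = 2.15: Pab(L + b)/(6LEI) = 504.8/EI
  at B: point load 91 at a = 2.15: Pab(L + a)/(6LEI) = 336.5/EI
  θ_A0 = 1281/EI,  θ_B0 = 1113/EI
Flexibility coefficients: a unit moment at one end gives L/(3EI) there and L/(6EI) at the far end, so f₁₁ = f₂₂ = 3.583/EI and f₁₂ = f₂₁ = 1.792/EI.
Compatibility — zero rotation at each built-in end:
  3.583 M_A + 1.792 M_B = 1281
  1.792 M_A + 3.583 M_B = 1113
Solving the pair gives M_A = 269.7 kN·m and M_B = 175.8 kN·m (hogging).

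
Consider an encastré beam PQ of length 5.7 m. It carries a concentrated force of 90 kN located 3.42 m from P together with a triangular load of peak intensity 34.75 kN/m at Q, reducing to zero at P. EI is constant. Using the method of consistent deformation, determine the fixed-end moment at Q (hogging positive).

Release both end moments; the primary structure is a simply-supported span PQ with redundants M_P and M_Q.
End rotations of the released simple span under the applied load (×1/EI):
  at P: point load 90 at a = 3.42: Pab(L + b)/(6LEI) = 163.7/EI
  at Q: point load 90 at a = 3.42: Pab(L + a)/(6LEI) = 187.1/EI
  at P: triangular load, peak 34.75: 7w₀L³/(360EI) = 125.1/EI
  at Q: triangular load, peak 34.75: w₀L³/(45EI) = 143/EI
  θ_P0 = 288.9/EI,  θ_Q0 = 330.2/EI
Flexibility coefficients: a unit moment at one end gives L/(3EI) there and L/(6EI) at the far end, so f₁₁ = f₂₂ = 1.9/EI and f₁₂ = f₂₁ = 0.95/EI.
Compatibility — zero rotation at each built-in end:
  1.9 M_P + 0.95 M_Q = 288.9
  0.95 M_P + 1.9 M_Q = 330.2
Solving the pair gives M_P = 86.88 kN·m and M_Q = 130.3 kN·m (hogging).

M_Q = 130.3 kN·m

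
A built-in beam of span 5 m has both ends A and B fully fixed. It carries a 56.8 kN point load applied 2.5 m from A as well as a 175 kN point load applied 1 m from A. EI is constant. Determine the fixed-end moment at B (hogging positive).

M_B = 63.5 kN·m

Take the two fixed-end moments M_A, M_B as redundants; the released structure is the simple span AB.
Simple-span end rotations at A and B under the given loads:
  at A: point load 56.8 at a = 2.5: Pab(L + b)/(6LEI) = 88.75/EI
  at B: point load 56.8 at a = 2.5: Pab(L + a)/(6LEI) = 88.75/EI
  at A: point load 175 at a = 1: Pab(L + b)/(6LEI) = 210/EI
  at B: point load 175 at a = 1: Pab(L + a)/(6LEI) = 140/EI
  θ_A0 = 298.8/EI,  θ_B0 = 228.8/EI
Flexibility coefficients: a unit moment at one end gives L/(3EI) there and L/(6EI) at the far end, so f₁₁ = f₂₂ = 1.667/EI and f₁₂ = f₂₁ = 0.8333/EI.
Compatibility — zero rotation at each built-in end:
  1.667 M_A + 0.8333 M_B = 298.8
  0.8333 M_A + 1.667 M_B = 228.8
Solving the pair gives M_A = 147.5 kN·m and M_B = 63.5 kN·m (hogging).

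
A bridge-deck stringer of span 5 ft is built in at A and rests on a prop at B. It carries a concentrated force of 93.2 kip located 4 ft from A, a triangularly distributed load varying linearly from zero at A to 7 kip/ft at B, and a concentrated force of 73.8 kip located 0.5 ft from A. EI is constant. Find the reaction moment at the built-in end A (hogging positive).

Choose R_B as the redundant. The primary structure is the cantilever fixed at A.
Primary-structure tip deflection at B by superposition:
  point load 93.2 at a = 4: Pa²(3L − a)/(6EI) = 2734/EI
  triangular load, peak 7 at the free end: 11w₀L⁴/(120EI) = 401/EI
  point load 73.8 at a = 0.5: Pa²(3L − a)/(6EI) = 44.59/EI
  δ_0 = 3179/EI
Flexibility coefficient — unit upward force at B: δ_{BB} = L³/(3EI) = 41.67/EI.
Compatibility at B: δ_0 − R_B·δ_{BB} = 0, so R_B = 3179/41.67 = 76.31 kip.
Moment equilibrium about A: M_A = Σ(load moments about A) − R_B·L = 468 − 76.31×5 = 86.49 kip·ft.

M_A = 86.49 kip·ft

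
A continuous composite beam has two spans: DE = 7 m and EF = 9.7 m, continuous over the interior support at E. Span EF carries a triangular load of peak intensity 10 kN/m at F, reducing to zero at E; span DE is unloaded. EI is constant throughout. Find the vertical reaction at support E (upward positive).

R_E = 24.01 kN

Insert a hinge at E; M_E is the redundant, and each span becomes simply supported.
Discontinuity in slope at E on the released structure — sum the simple-span end rotations:
  span EF: triangular load, peak 10: 7w₀L³/(360EI) = 177.5/EI
  relative rotation θ_0 = (0 + 177.5)/EI = 177.5/EI
A unit hogging moment at E produces rotation L₁/(3EI) + L₂/(3EI) = 5.567/EI.
Slope continuity at E: θ_0 = M_E·5.567/EI, so M_E = 177.5/5.567 = 31.88 kN·m (hogging).
Span DE, ΣM about D with M_E applied at E: R_E^{DE}·7 = 0 + 31.88, so R_E^{DE} = 4.554 kN and R_D = 0 − 4.554 = -4.554 kN.
Span EF, ΣM about F: R_E^{EF}·9.7 = 156.8 + 31.88, so R_E^{EF} = 19.45 kN and R_F = 48.5 − 19.45 = 29.05 kN.
R_E = 4.554 + 19.45 = 24.01 kN.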